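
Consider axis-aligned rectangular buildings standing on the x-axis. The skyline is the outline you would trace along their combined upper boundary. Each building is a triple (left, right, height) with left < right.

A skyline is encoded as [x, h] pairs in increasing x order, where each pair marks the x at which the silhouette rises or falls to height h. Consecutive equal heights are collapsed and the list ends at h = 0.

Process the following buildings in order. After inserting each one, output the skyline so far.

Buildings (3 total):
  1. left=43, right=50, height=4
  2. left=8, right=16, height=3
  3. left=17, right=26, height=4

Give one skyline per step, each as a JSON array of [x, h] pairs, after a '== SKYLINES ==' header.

== SKYLINES ==
[[43,4],[50,0]]
[[8,3],[16,0],[43,4],[50,0]]
[[8,3],[16,0],[17,4],[26,0],[43,4],[50,0]]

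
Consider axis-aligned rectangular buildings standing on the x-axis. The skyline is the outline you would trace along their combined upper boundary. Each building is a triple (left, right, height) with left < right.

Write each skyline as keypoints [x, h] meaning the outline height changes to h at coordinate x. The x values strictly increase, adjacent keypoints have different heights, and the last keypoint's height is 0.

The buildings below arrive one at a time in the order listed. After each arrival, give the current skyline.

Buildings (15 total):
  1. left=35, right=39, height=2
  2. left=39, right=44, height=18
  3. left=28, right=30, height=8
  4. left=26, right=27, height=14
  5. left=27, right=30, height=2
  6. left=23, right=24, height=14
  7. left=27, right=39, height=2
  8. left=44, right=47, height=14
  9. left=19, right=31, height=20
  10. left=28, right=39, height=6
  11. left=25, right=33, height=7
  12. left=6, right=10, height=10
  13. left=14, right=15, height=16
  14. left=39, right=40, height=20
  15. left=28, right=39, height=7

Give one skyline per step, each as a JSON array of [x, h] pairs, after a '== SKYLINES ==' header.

== SKYLINES ==
[[35,2],[39,0]]
[[35,2],[39,18],[44,0]]
[[28,8],[30,0],[35,2],[39,18],[44,0]]
[[26,14],[27,0],[28,8],[30,0],[35,2],[39,18],[44,0]]
[[26,14],[27,2],[28,8],[30,0],[35,2],[39,18],[44,0]]
[[23,14],[24,0],[26,14],[27,2],[28,8],[30,0],[35,2],[39,18],[44,0]]
[[23,14],[24,0],[26,14],[27,2],[28,8],[30,2],[39,18],[44,0]]
[[23,14],[24,0],[26,14],[27,2],[28,8],[30,2],[39,18],[44,14],[47,0]]
[[19,20],[31,2],[39,18],[44,14],[47,0]]
[[19,20],[31,6],[39,18],[44,14],[47,0]]
[[19,20],[31,7],[33,6],[39,18],[44,14],[47,0]]
[[6,10],[10,0],[19,20],[31,7],[33,6],[39,18],[44,14],[47,0]]
[[6,10],[10,0],[14,16],[15,0],[19,20],[31,7],[33,6],[39,18],[44,14],[47,0]]
[[6,10],[10,0],[14,16],[15,0],[19,20],[31,7],[33,6],[39,20],[40,18],[44,14],[47,0]]
[[6,10],[10,0],[14,16],[15,0],[19,20],[31,7],[39,20],[40,18],[44,14],[47,0]]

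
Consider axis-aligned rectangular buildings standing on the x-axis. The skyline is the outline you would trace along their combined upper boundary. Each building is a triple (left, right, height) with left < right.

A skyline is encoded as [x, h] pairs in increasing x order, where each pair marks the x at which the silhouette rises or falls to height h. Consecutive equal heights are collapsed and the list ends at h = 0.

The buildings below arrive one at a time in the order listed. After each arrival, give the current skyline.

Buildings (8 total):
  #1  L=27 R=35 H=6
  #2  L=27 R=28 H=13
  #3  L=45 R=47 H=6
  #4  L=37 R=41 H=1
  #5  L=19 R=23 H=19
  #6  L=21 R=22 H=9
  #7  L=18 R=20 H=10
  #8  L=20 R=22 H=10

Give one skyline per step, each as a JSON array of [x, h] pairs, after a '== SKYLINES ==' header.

== SKYLINES ==
[[27,6],[35,0]]
[[27,13],[28,6],[35,0]]
[[27,13],[28,6],[35,0],[45,6],[47,0]]
[[27,13],[28,6],[35,0],[37,1],[41,0],[45,6],[47,0]]
[[19,19],[23,0],[27,13],[28,6],[35,0],[37,1],[41,0],[45,6],[47,0]]
[[19,19],[23,0],[27,13],[28,6],[35,0],[37,1],[41,0],[45,6],[47,0]]
[[18,10],[19,19],[23,0],[27,13],[28,6],[35,0],[37,1],[41,0],[45,6],[47,0]]
[[18,10],[19,19],[23,0],[27,13],[28,6],[35,0],[37,1],[41,0],[45,6],[47,0]]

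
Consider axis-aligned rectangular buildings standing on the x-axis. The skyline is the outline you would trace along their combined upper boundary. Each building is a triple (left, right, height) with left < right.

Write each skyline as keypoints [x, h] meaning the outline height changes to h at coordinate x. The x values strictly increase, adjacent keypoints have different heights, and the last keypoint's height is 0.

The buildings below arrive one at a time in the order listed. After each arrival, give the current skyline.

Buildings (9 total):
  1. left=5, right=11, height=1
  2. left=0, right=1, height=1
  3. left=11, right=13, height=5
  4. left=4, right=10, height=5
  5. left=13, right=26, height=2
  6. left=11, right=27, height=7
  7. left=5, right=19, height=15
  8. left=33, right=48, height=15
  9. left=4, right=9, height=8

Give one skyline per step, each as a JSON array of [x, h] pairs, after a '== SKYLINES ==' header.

== SKYLINES ==
[[5,1],[11,0]]
[[0,1],[1,0],[5,1],[11,0]]
[[0,1],[1,0],[5,1],[11,5],[13,0]]
[[0,1],[1,0],[4,5],[10,1],[11,5],[13,0]]
[[0,1],[1,0],[4,5],[10,1],[11,5],[13,2],[26,0]]
[[0,1],[1,0],[4,5],[10,1],[11,7],[27,0]]
[[0,1],[1,0],[4,5],[5,15],[19,7],[27,0]]
[[0,1],[1,0],[4,5],[5,15],[19,7],[27,0],[33,15],[48,0]]
[[0,1],[1,0],[4,8],[5,15],[19,7],[27,0],[33,15],[48,0]]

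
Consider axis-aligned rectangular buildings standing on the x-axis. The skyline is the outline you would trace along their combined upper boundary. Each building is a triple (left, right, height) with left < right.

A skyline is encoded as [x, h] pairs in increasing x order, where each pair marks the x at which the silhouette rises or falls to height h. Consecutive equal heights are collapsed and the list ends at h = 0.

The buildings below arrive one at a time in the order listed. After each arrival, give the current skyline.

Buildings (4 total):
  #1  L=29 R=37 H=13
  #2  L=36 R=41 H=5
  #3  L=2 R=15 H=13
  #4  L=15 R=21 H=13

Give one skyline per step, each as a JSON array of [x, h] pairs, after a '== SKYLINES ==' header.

== SKYLINES ==
[[29,13],[37,0]]
[[29,13],[37,5],[41,0]]
[[2,13],[15,0],[29,13],[37,5],[41,0]]
[[2,13],[21,0],[29,13],[37,5],[41,0]]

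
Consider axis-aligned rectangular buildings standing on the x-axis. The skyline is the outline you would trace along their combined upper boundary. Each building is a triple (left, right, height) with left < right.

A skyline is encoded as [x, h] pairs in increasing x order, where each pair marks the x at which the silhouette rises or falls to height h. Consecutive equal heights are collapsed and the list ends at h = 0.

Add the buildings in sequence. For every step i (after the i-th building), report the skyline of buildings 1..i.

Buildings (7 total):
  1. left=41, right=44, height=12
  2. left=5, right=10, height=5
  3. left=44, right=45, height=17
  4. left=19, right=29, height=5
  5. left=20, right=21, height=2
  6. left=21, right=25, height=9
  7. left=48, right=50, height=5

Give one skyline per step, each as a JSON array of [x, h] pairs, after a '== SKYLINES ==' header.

== SKYLINES ==
[[41,12],[44,0]]
[[5,5],[10,0],[41,12],[44,0]]
[[5,5],[10,0],[41,12],[44,17],[45,0]]
[[5,5],[10,0],[19,5],[29,0],[41,12],[44,17],[45,0]]
[[5,5],[10,0],[19,5],[29,0],[41,12],[44,17],[45,0]]
[[5,5],[10,0],[19,5],[21,9],[25,5],[29,0],[41,12],[44,17],[45,0]]
[[5,5],[10,0],[19,5],[21,9],[25,5],[29,0],[41,12],[44,17],[45,0],[48,5],[50,0]]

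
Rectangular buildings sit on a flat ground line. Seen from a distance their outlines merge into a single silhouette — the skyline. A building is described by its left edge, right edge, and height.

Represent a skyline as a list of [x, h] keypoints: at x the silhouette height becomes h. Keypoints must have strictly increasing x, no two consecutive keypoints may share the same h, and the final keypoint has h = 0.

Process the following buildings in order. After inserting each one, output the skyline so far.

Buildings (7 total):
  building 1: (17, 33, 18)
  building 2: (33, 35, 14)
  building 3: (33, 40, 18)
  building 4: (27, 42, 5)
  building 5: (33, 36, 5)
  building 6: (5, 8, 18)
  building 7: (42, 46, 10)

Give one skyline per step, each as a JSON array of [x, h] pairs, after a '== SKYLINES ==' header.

== SKYLINES ==
[[17,18],[33,0]]
[[17,18],[33,14],[35,0]]
[[17,18],[40,0]]
[[17,18],[40,5],[42,0]]
[[17,18],[40,5],[42,0]]
[[5,18],[8,0],[17,18],[40,5],[42,0]]
[[5,18],[8,0],[17,18],[40,5],[42,10],[46,0]]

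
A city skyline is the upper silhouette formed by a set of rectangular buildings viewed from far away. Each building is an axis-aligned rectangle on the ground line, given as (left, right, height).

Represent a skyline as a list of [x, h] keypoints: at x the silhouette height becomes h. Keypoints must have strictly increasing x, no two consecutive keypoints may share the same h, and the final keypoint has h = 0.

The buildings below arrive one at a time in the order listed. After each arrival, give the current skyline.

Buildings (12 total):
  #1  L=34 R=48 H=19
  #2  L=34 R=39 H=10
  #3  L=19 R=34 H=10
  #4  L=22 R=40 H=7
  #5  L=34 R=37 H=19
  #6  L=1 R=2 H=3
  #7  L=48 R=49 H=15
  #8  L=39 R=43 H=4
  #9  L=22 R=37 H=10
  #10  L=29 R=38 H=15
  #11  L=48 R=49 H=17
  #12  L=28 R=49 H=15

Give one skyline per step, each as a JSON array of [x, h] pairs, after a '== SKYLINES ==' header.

== SKYLINES ==
[[34,19],[48,0]]
[[34,19],[48,0]]
[[19,10],[34,19],[48,0]]
[[19,10],[34,19],[48,0]]
[[19,10],[34,19],[48,0]]
[[1,3],[2,0],[19,10],[34,19],[48,0]]
[[1,3],[2,0],[19,10],[34,19],[48,15],[49,0]]
[[1,3],[2,0],[19,10],[34,19],[48,15],[49,0]]
[[1,3],[2,0],[19,10],[34,19],[48,15],[49,0]]
[[1,3],[2,0],[19,10],[29,15],[34,19],[48,15],[49,0]]
[[1,3],[2,0],[19,10],[29,15],[34,19],[48,17],[49,0]]
[[1,3],[2,0],[19,10],[28,15],[34,19],[48,17],[49,0]]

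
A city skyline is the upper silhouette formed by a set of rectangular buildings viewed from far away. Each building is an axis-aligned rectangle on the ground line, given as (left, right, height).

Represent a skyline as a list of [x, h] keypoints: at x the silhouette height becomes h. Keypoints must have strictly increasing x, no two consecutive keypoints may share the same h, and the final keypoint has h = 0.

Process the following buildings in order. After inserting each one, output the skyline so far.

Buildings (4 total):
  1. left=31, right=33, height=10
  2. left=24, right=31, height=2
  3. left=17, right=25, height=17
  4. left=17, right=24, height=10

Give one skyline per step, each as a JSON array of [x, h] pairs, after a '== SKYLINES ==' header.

== SKYLINES ==
[[31,10],[33,0]]
[[24,2],[31,10],[33,0]]
[[17,17],[25,2],[31,10],[33,0]]
[[17,17],[25,2],[31,10],[33,0]]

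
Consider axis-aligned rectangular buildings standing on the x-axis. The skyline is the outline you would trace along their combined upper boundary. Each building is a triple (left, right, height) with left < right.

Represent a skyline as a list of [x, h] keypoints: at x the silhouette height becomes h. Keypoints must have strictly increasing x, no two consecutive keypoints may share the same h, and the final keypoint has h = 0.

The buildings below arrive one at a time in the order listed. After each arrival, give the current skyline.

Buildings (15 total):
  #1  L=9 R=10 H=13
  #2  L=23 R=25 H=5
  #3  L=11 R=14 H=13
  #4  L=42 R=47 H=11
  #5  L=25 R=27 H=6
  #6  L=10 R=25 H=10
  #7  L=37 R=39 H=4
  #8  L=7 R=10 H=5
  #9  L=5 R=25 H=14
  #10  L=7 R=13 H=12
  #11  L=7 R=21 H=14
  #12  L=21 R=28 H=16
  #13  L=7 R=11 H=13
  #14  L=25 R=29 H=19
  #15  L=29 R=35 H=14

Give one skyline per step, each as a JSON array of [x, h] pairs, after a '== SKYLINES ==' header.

== SKYLINES ==
[[9,13],[10,0]]
[[9,13],[10,0],[23,5],[25,0]]
[[9,13],[10,0],[11,13],[14,0],[23,5],[25,0]]
[[9,13],[10,0],[11,13],[14,0],[23,5],[25,0],[42,11],[47,0]]
[[9,13],[10,0],[11,13],[14,0],[23,5],[25,6],[27,0],[42,11],[47,0]]
[[9,13],[10,10],[11,13],[14,10],[25,6],[27,0],[42,11],[47,0]]
[[9,13],[10,10],[11,13],[14,10],[25,6],[27,0],[37,4],[39,0],[42,11],[47,0]]
[[7,5],[9,13],[10,10],[11,13],[14,10],[25,6],[27,0],[37,4],[39,0],[42,11],[47,0]]
[[5,14],[25,6],[27,0],[37,4],[39,0],[42,11],[47,0]]
[[5,14],[25,6],[27,0],[37,4],[39,0],[42,11],[47,0]]
[[5,14],[25,6],[27,0],[37,4],[39,0],[42,11],[47,0]]
[[5,14],[21,16],[28,0],[37,4],[39,0],[42,11],[47,0]]
[[5,14],[21,16],[28,0],[37,4],[39,0],[42,11],[47,0]]
[[5,14],[21,16],[25,19],[29,0],[37,4],[39,0],[42,11],[47,0]]
[[5,14],[21,16],[25,19],[29,14],[35,0],[37,4],[39,0],[42,11],[47,0]]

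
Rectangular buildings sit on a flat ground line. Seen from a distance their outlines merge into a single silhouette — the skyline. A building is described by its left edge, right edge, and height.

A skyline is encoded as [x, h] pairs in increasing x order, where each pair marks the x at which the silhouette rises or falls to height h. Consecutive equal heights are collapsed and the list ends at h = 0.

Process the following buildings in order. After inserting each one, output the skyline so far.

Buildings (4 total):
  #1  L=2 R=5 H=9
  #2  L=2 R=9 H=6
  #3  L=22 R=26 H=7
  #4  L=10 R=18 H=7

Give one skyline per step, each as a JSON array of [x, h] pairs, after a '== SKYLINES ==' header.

== SKYLINES ==
[[2,9],[5,0]]
[[2,9],[5,6],[9,0]]
[[2,9],[5,6],[9,0],[22,7],[26,0]]
[[2,9],[5,6],[9,0],[10,7],[18,0],[22,7],[26,0]]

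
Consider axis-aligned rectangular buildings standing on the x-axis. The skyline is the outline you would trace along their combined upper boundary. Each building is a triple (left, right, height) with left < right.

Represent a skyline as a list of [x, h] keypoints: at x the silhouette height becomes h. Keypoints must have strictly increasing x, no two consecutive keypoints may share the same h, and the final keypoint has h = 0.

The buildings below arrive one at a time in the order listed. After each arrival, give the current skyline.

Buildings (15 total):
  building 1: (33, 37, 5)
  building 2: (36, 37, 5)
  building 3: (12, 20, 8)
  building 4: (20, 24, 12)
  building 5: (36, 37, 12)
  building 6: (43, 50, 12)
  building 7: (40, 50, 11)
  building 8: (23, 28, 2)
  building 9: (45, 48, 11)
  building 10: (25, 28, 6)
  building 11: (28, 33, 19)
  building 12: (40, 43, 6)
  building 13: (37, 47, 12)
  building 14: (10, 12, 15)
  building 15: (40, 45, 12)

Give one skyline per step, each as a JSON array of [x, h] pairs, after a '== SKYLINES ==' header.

== SKYLINES ==
[[33,5],[37,0]]
[[33,5],[37,0]]
[[12,8],[20,0],[33,5],[37,0]]
[[12,8],[20,12],[24,0],[33,5],[37,0]]
[[12,8],[20,12],[24,0],[33,5],[36,12],[37,0]]
[[12,8],[20,12],[24,0],[33,5],[36,12],[37,0],[43,12],[50,0]]
[[12,8],[20,12],[24,0],[33,5],[36,12],[37,0],[40,11],[43,12],[50,0]]
[[12,8],[20,12],[24,2],[28,0],[33,5],[36,12],[37,0],[40,11],[43,12],[50,0]]
[[12,8],[20,12],[24,2],[28,0],[33,5],[36,12],[37,0],[40,11],[43,12],[50,0]]
[[12,8],[20,12],[24,2],[25,6],[28,0],[33,5],[36,12],[37,0],[40,11],[43,12],[50,0]]
[[12,8],[20,12],[24,2],[25,6],[28,19],[33,5],[36,12],[37,0],[40,11],[43,12],[50,0]]
[[12,8],[20,12],[24,2],[25,6],[28,19],[33,5],[36,12],[37,0],[40,11],[43,12],[50,0]]
[[12,8],[20,12],[24,2],[25,6],[28,19],[33,5],[36,12],[50,0]]
[[10,15],[12,8],[20,12],[24,2],[25,6],[28,19],[33,5],[36,12],[50,0]]
[[10,15],[12,8],[20,12],[24,2],[25,6],[28,19],[33,5],[36,12],[50,0]]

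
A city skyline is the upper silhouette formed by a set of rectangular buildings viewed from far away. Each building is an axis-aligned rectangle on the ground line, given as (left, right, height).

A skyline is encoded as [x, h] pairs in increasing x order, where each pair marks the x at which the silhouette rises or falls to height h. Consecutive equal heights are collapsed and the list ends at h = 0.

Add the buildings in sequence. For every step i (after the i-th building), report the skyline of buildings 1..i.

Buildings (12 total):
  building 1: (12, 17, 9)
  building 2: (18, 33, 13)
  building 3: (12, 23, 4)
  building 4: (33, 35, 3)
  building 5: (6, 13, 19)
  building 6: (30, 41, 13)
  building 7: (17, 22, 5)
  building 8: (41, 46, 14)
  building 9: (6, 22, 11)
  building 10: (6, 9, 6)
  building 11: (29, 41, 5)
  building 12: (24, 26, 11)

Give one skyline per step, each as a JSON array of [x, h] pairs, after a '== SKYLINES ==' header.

== SKYLINES ==
[[12,9],[17,0]]
[[12,9],[17,0],[18,13],[33,0]]
[[12,9],[17,4],[18,13],[33,0]]
[[12,9],[17,4],[18,13],[33,3],[35,0]]
[[6,19],[13,9],[17,4],[18,13],[33,3],[35,0]]
[[6,19],[13,9],[17,4],[18,13],[41,0]]
[[6,19],[13,9],[17,5],[18,13],[41,0]]
[[6,19],[13,9],[17,5],[18,13],[41,14],[46,0]]
[[6,19],[13,11],[18,13],[41,14],[46,0]]
[[6,19],[13,11],[18,13],[41,14],[46,0]]
[[6,19],[13,11],[18,13],[41,14],[46,0]]
[[6,19],[13,11],[18,13],[41,14],[46,0]]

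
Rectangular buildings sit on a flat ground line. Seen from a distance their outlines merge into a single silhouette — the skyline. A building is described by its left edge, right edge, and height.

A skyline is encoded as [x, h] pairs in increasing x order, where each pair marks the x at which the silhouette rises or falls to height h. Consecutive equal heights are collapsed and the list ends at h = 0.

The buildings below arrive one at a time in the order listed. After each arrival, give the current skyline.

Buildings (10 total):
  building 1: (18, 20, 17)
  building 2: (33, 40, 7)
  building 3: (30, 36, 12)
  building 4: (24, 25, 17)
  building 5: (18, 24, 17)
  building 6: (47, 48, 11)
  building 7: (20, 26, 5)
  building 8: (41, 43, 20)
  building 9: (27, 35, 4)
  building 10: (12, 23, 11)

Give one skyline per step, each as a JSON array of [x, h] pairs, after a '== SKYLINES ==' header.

== SKYLINES ==
[[18,17],[20,0]]
[[18,17],[20,0],[33,7],[40,0]]
[[18,17],[20,0],[30,12],[36,7],[40,0]]
[[18,17],[20,0],[24,17],[25,0],[30,12],[36,7],[40,0]]
[[18,17],[25,0],[30,12],[36,7],[40,0]]
[[18,17],[25,0],[30,12],[36,7],[40,0],[47,11],[48,0]]
[[18,17],[25,5],[26,0],[30,12],[36,7],[40,0],[47,11],[48,0]]
[[18,17],[25,5],[26,0],[30,12],[36,7],[40,0],[41,20],[43,0],[47,11],[48,0]]
[[18,17],[25,5],[26,0],[27,4],[30,12],[36,7],[40,0],[41,20],[43,0],[47,11],[48,0]]
[[12,11],[18,17],[25,5],[26,0],[27,4],[30,12],[36,7],[40,0],[41,20],[43,0],[47,11],[48,0]]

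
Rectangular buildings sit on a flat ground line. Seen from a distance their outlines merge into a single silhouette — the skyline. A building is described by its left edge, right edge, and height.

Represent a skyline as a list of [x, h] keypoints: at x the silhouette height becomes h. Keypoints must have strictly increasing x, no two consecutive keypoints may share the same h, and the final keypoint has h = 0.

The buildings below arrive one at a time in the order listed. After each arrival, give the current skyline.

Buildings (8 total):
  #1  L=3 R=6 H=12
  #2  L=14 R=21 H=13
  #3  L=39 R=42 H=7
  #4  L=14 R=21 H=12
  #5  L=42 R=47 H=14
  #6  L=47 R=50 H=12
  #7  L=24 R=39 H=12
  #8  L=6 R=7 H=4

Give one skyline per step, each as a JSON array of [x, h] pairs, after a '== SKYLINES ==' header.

== SKYLINES ==
[[3,12],[6,0]]
[[3,12],[6,0],[14,13],[21,0]]
[[3,12],[6,0],[14,13],[21,0],[39,7],[42,0]]
[[3,12],[6,0],[14,13],[21,0],[39,7],[42,0]]
[[3,12],[6,0],[14,13],[21,0],[39,7],[42,14],[47,0]]
[[3,12],[6,0],[14,13],[21,0],[39,7],[42,14],[47,12],[50,0]]
[[3,12],[6,0],[14,13],[21,0],[24,12],[39,7],[42,14],[47,12],[50,0]]
[[3,12],[6,4],[7,0],[14,13],[21,0],[24,12],[39,7],[42,14],[47,12],[50,0]]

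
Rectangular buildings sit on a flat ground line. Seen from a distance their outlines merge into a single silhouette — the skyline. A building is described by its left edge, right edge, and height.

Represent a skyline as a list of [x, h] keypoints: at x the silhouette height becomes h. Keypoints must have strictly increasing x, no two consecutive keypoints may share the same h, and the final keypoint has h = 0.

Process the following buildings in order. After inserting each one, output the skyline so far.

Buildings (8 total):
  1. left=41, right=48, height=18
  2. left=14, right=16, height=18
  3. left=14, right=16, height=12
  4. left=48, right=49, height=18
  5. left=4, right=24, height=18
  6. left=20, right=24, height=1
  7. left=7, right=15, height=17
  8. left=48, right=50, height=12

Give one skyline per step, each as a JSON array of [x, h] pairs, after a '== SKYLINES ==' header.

== SKYLINES ==
[[41,18],[48,0]]
[[14,18],[16,0],[41,18],[48,0]]
[[14,18],[16,0],[41,18],[48,0]]
[[14,18],[16,0],[41,18],[49,0]]
[[4,18],[24,0],[41,18],[49,0]]
[[4,18],[24,0],[41,18],[49,0]]
[[4,18],[24,0],[41,18],[49,0]]
[[4,18],[24,0],[41,18],[49,12],[50,0]]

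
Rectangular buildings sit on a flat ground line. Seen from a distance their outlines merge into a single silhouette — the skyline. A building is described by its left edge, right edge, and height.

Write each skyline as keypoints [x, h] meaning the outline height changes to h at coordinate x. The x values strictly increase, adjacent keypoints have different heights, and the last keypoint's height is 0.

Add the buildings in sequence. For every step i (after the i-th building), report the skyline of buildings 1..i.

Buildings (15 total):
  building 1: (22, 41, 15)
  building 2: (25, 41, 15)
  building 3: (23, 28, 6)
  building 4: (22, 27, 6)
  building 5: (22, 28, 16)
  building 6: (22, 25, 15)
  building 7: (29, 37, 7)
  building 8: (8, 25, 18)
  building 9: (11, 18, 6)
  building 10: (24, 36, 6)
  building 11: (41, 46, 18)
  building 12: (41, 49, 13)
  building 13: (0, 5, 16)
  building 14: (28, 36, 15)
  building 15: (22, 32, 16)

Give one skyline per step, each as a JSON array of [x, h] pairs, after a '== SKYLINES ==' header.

== SKYLINES ==
[[22,15],[41,0]]
[[22,15],[41,0]]
[[22,15],[41,0]]
[[22,15],[41,0]]
[[22,16],[28,15],[41,0]]
[[22,16],[28,15],[41,0]]
[[22,16],[28,15],[41,0]]
[[8,18],[25,16],[28,15],[41,0]]
[[8,18],[25,16],[28,15],[41,0]]
[[8,18],[25,16],[28,15],[41,0]]
[[8,18],[25,16],[28,15],[41,18],[46,0]]
[[8,18],[25,16],[28,15],[41,18],[46,13],[49,0]]
[[0,16],[5,0],[8,18],[25,16],[28,15],[41,18],[46,13],[49,0]]
[[0,16],[5,0],[8,18],[25,16],[28,15],[41,18],[46,13],[49,0]]
[[0,16],[5,0],[8,18],[25,16],[32,15],[41,18],[46,13],[49,0]]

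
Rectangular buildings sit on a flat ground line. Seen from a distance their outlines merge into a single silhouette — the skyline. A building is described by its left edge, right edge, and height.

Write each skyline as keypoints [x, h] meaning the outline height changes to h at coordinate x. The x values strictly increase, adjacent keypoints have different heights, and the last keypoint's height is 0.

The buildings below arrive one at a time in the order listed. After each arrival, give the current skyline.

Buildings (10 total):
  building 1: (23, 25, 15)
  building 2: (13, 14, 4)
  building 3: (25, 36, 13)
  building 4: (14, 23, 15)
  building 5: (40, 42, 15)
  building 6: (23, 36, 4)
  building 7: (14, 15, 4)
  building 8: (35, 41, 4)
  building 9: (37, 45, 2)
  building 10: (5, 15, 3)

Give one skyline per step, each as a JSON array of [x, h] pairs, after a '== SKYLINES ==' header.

== SKYLINES ==
[[23,15],[25,0]]
[[13,4],[14,0],[23,15],[25,0]]
[[13,4],[14,0],[23,15],[25,13],[36,0]]
[[13,4],[14,15],[25,13],[36,0]]
[[13,4],[14,15],[25,13],[36,0],[40,15],[42,0]]
[[13,4],[14,15],[25,13],[36,0],[40,15],[42,0]]
[[13,4],[14,15],[25,13],[36,0],[40,15],[42,0]]
[[13,4],[14,15],[25,13],[36,4],[40,15],[42,0]]
[[13,4],[14,15],[25,13],[36,4],[40,15],[42,2],[45,0]]
[[5,3],[13,4],[14,15],[25,13],[36,4],[40,15],[42,2],[45,0]]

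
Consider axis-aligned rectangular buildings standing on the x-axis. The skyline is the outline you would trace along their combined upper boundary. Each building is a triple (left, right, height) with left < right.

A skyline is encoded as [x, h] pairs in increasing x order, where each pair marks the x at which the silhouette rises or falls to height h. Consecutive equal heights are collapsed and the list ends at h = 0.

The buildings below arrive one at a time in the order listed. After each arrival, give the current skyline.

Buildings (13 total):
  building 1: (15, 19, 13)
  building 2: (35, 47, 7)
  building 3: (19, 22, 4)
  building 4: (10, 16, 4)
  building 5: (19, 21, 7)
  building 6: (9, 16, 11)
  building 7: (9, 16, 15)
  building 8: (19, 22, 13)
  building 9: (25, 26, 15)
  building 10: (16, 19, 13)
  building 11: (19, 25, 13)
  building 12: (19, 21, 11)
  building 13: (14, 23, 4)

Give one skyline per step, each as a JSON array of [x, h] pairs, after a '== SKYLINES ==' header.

== SKYLINES ==
[[15,13],[19,0]]
[[15,13],[19,0],[35,7],[47,0]]
[[15,13],[19,4],[22,0],[35,7],[47,0]]
[[10,4],[15,13],[19,4],[22,0],[35,7],[47,0]]
[[10,4],[15,13],[19,7],[21,4],[22,0],[35,7],[47,0]]
[[9,11],[15,13],[19,7],[21,4],[22,0],[35,7],[47,0]]
[[9,15],[16,13],[19,7],[21,4],[22,0],[35,7],[47,0]]
[[9,15],[16,13],[22,0],[35,7],[47,0]]
[[9,15],[16,13],[22,0],[25,15],[26,0],[35,7],[47,0]]
[[9,15],[16,13],[22,0],[25,15],[26,0],[35,7],[47,0]]
[[9,15],[16,13],[25,15],[26,0],[35,7],[47,0]]
[[9,15],[16,13],[25,15],[26,0],[35,7],[47,0]]
[[9,15],[16,13],[25,15],[26,0],[35,7],[47,0]]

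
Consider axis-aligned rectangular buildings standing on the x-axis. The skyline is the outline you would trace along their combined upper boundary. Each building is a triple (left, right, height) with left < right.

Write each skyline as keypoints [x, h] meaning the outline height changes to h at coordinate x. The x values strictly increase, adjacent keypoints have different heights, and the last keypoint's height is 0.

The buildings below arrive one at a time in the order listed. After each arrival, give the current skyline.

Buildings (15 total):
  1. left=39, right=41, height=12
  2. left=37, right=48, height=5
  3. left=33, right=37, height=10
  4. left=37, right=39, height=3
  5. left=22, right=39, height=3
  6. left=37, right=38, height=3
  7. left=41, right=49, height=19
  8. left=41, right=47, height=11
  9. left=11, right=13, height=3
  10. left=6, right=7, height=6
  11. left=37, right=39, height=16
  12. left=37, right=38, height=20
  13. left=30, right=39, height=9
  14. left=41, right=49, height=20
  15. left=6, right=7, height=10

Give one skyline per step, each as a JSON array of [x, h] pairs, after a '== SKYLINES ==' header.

== SKYLINES ==
[[39,12],[41,0]]
[[37,5],[39,12],[41,5],[48,0]]
[[33,10],[37,5],[39,12],[41,5],[48,0]]
[[33,10],[37,5],[39,12],[41,5],[48,0]]
[[22,3],[33,10],[37,5],[39,12],[41,5],[48,0]]
[[22,3],[33,10],[37,5],[39,12],[41,5],[48,0]]
[[22,3],[33,10],[37,5],[39,12],[41,19],[49,0]]
[[22,3],[33,10],[37,5],[39,12],[41,19],[49,0]]
[[11,3],[13,0],[22,3],[33,10],[37,5],[39,12],[41,19],[49,0]]
[[6,6],[7,0],[11,3],[13,0],[22,3],[33,10],[37,5],[39,12],[41,19],[49,0]]
[[6,6],[7,0],[11,3],[13,0],[22,3],[33,10],[37,16],[39,12],[41,19],[49,0]]
[[6,6],[7,0],[11,3],[13,0],[22,3],[33,10],[37,20],[38,16],[39,12],[41,19],[49,0]]
[[6,6],[7,0],[11,3],[13,0],[22,3],[30,9],[33,10],[37,20],[38,16],[39,12],[41,19],[49,0]]
[[6,6],[7,0],[11,3],[13,0],[22,3],[30,9],[33,10],[37,20],[38,16],[39,12],[41,20],[49,0]]
[[6,10],[7,0],[11,3],[13,0],[22,3],[30,9],[33,10],[37,20],[38,16],[39,12],[41,20],[49,0]]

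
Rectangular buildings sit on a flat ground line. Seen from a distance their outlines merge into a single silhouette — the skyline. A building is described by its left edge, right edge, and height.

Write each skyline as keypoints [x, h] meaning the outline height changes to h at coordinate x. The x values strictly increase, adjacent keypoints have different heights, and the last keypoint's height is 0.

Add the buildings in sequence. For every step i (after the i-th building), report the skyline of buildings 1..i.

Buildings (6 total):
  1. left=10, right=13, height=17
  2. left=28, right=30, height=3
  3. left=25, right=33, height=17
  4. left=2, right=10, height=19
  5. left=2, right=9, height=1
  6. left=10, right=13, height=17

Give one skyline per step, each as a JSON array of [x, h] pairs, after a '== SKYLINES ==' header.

== SKYLINES ==
[[10,17],[13,0]]
[[10,17],[13,0],[28,3],[30,0]]
[[10,17],[13,0],[25,17],[33,0]]
[[2,19],[10,17],[13,0],[25,17],[33,0]]
[[2,19],[10,17],[13,0],[25,17],[33,0]]
[[2,19],[10,17],[13,0],[25,17],[33,0]]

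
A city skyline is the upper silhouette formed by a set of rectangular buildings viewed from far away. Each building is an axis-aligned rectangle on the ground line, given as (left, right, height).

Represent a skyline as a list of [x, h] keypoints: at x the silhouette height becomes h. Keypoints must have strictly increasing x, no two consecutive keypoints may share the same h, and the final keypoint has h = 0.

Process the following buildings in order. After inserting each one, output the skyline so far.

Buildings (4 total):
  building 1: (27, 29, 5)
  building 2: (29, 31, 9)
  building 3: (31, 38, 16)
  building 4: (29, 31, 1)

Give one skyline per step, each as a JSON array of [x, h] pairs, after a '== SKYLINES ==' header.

== SKYLINES ==
[[27,5],[29,0]]
[[27,5],[29,9],[31,0]]
[[27,5],[29,9],[31,16],[38,0]]
[[27,5],[29,9],[31,16],[38,0]]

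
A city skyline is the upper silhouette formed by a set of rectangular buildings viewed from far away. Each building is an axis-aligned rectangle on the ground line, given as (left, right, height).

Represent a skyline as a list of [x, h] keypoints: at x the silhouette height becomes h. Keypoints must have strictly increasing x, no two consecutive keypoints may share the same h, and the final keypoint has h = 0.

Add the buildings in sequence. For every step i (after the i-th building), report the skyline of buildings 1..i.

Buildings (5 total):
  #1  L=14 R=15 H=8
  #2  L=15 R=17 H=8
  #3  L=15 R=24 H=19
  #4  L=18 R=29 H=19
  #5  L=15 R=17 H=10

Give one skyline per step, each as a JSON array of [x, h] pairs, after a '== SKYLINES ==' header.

== SKYLINES ==
[[14,8],[15,0]]
[[14,8],[17,0]]
[[14,8],[15,19],[24,0]]
[[14,8],[15,19],[29,0]]
[[14,8],[15,19],[29,0]]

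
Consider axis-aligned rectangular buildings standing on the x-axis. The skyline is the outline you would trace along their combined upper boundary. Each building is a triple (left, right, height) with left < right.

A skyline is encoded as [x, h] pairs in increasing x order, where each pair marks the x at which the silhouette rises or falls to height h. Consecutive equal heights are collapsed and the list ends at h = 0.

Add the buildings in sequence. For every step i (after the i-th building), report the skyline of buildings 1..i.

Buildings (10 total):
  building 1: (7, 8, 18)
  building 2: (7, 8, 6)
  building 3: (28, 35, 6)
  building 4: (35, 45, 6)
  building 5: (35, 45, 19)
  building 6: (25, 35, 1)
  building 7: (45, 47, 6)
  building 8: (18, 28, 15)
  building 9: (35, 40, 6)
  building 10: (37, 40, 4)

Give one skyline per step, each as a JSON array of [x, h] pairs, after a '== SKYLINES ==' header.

== SKYLINES ==
[[7,18],[8,0]]
[[7,18],[8,0]]
[[7,18],[8,0],[28,6],[35,0]]
[[7,18],[8,0],[28,6],[45,0]]
[[7,18],[8,0],[28,6],[35,19],[45,0]]
[[7,18],[8,0],[25,1],[28,6],[35,19],[45,0]]
[[7,18],[8,0],[25,1],[28,6],[35,19],[45,6],[47,0]]
[[7,18],[8,0],[18,15],[28,6],[35,19],[45,6],[47,0]]
[[7,18],[8,0],[18,15],[28,6],[35,19],[45,6],[47,0]]
[[7,18],[8,0],[18,15],[28,6],[35,19],[45,6],[47,0]]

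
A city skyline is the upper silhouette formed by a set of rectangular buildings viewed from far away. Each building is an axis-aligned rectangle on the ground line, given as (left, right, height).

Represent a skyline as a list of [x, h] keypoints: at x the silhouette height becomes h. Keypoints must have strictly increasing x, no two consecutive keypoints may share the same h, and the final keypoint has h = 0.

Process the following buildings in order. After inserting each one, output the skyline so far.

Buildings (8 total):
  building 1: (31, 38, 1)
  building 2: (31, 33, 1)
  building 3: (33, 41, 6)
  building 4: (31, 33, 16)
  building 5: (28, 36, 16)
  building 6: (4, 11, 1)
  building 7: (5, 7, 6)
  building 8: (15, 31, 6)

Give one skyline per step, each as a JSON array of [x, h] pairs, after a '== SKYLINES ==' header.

== SKYLINES ==
[[31,1],[38,0]]
[[31,1],[38,0]]
[[31,1],[33,6],[41,0]]
[[31,16],[33,6],[41,0]]
[[28,16],[36,6],[41,0]]
[[4,1],[11,0],[28,16],[36,6],[41,0]]
[[4,1],[5,6],[7,1],[11,0],[28,16],[36,6],[41,0]]
[[4,1],[5,6],[7,1],[11,0],[15,6],[28,16],[36,6],[41,0]]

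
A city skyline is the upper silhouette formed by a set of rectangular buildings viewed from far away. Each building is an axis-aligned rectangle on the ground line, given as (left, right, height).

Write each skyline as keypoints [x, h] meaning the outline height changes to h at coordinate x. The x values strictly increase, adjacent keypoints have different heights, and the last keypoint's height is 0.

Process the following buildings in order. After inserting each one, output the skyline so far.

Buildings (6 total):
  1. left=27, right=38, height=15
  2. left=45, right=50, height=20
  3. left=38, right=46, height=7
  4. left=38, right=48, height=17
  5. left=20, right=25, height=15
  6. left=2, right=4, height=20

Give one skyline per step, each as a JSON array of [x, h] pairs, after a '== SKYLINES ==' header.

== SKYLINES ==
[[27,15],[38,0]]
[[27,15],[38,0],[45,20],[50,0]]
[[27,15],[38,7],[45,20],[50,0]]
[[27,15],[38,17],[45,20],[50,0]]
[[20,15],[25,0],[27,15],[38,17],[45,20],[50,0]]
[[2,20],[4,0],[20,15],[25,0],[27,15],[38,17],[45,20],[50,0]]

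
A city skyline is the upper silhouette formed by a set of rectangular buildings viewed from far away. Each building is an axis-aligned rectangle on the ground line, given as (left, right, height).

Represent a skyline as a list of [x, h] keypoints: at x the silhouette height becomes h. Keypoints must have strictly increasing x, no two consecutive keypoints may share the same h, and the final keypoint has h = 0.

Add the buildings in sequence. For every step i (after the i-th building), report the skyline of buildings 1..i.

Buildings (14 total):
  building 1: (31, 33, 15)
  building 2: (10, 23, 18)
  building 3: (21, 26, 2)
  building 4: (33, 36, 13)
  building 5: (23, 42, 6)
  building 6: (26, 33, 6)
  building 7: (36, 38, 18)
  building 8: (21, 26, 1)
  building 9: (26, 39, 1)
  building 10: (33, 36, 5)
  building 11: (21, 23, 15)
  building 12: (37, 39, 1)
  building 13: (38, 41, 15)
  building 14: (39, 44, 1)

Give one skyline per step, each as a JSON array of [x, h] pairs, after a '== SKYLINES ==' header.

== SKYLINES ==
[[31,15],[33,0]]
[[10,18],[23,0],[31,15],[33,0]]
[[10,18],[23,2],[26,0],[31,15],[33,0]]
[[10,18],[23,2],[26,0],[31,15],[33,13],[36,0]]
[[10,18],[23,6],[31,15],[33,13],[36,6],[42,0]]
[[10,18],[23,6],[31,15],[33,13],[36,6],[42,0]]
[[10,18],[23,6],[31,15],[33,13],[36,18],[38,6],[42,0]]
[[10,18],[23,6],[31,15],[33,13],[36,18],[38,6],[42,0]]
[[10,18],[23,6],[31,15],[33,13],[36,18],[38,6],[42,0]]
[[10,18],[23,6],[31,15],[33,13],[36,18],[38,6],[42,0]]
[[10,18],[23,6],[31,15],[33,13],[36,18],[38,6],[42,0]]
[[10,18],[23,6],[31,15],[33,13],[36,18],[38,6],[42,0]]
[[10,18],[23,6],[31,15],[33,13],[36,18],[38,15],[41,6],[42,0]]
[[10,18],[23,6],[31,15],[33,13],[36,18],[38,15],[41,6],[42,1],[44,0]]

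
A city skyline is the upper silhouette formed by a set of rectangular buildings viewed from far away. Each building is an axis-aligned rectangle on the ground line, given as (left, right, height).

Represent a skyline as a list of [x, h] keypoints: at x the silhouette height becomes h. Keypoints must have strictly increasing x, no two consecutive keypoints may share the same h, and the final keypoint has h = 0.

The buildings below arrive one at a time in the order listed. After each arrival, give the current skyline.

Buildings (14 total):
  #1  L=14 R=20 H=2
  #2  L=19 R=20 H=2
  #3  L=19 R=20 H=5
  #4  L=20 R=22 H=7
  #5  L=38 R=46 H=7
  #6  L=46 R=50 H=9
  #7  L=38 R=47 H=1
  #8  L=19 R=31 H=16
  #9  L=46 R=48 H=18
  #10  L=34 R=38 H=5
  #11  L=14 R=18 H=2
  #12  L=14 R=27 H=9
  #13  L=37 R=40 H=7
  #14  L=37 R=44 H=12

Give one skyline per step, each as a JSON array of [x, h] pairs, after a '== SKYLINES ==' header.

== SKYLINES ==
[[14,2],[20,0]]
[[14,2],[20,0]]
[[14,2],[19,5],[20,0]]
[[14,2],[19,5],[20,7],[22,0]]
[[14,2],[19,5],[20,7],[22,0],[38,7],[46,0]]
[[14,2],[19,5],[20,7],[22,0],[38,7],[46,9],[50,0]]
[[14,2],[19,5],[20,7],[22,0],[38,7],[46,9],[50,0]]
[[14,2],[19,16],[31,0],[38,7],[46,9],[50,0]]
[[14,2],[19,16],[31,0],[38,7],[46,18],[48,9],[50,0]]
[[14,2],[19,16],[31,0],[34,5],[38,7],[46,18],[48,9],[50,0]]
[[14,2],[19,16],[31,0],[34,5],[38,7],[46,18],[48,9],[50,0]]
[[14,9],[19,16],[31,0],[34,5],[38,7],[46,18],[48,9],[50,0]]
[[14,9],[19,16],[31,0],[34,5],[37,7],[46,18],[48,9],[50,0]]
[[14,9],[19,16],[31,0],[34,5],[37,12],[44,7],[46,18],[48,9],[50,0]]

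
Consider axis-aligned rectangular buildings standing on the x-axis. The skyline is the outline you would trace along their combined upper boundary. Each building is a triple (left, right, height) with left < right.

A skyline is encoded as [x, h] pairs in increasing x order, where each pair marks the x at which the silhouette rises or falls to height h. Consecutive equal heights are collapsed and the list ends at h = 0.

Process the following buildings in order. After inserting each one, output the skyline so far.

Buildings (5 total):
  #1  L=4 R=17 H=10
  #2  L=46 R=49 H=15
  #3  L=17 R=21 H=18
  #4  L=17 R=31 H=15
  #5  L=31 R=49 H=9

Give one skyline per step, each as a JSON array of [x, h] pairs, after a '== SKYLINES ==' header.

== SKYLINES ==
[[4,10],[17,0]]
[[4,10],[17,0],[46,15],[49,0]]
[[4,10],[17,18],[21,0],[46,15],[49,0]]
[[4,10],[17,18],[21,15],[31,0],[46,15],[49,0]]
[[4,10],[17,18],[21,15],[31,9],[46,15],[49,0]]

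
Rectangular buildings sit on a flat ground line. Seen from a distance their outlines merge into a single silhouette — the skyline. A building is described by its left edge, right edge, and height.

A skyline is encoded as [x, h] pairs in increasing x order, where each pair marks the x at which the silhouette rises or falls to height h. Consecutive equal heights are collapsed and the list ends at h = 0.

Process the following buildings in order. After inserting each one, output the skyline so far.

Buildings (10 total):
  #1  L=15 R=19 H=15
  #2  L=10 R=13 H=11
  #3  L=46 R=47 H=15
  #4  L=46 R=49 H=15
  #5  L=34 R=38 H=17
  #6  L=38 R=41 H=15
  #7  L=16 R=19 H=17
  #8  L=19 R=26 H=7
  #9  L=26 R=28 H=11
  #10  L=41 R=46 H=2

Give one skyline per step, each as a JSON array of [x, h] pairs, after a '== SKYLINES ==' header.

== SKYLINES ==
[[15,15],[19,0]]
[[10,11],[13,0],[15,15],[19,0]]
[[10,11],[13,0],[15,15],[19,0],[46,15],[47,0]]
[[10,11],[13,0],[15,15],[19,0],[46,15],[49,0]]
[[10,11],[13,0],[15,15],[19,0],[34,17],[38,0],[46,15],[49,0]]
[[10,11],[13,0],[15,15],[19,0],[34,17],[38,15],[41,0],[46,15],[49,0]]
[[10,11],[13,0],[15,15],[16,17],[19,0],[34,17],[38,15],[41,0],[46,15],[49,0]]
[[10,11],[13,0],[15,15],[16,17],[19,7],[26,0],[34,17],[38,15],[41,0],[46,15],[49,0]]
[[10,11],[13,0],[15,15],[16,17],[19,7],[26,11],[28,0],[34,17],[38,15],[41,0],[46,15],[49,0]]
[[10,11],[13,0],[15,15],[16,17],[19,7],[26,11],[28,0],[34,17],[38,15],[41,2],[46,15],[49,0]]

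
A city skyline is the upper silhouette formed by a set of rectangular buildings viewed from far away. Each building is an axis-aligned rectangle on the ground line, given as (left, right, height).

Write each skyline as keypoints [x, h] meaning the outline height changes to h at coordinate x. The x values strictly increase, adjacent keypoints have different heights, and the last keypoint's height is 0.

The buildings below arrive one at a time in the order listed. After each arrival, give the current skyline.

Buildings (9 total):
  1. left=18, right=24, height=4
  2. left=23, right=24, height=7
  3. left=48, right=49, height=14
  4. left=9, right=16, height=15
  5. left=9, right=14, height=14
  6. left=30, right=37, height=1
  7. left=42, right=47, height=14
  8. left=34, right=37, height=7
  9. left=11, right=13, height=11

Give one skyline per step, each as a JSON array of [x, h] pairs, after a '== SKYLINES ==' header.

== SKYLINES ==
[[18,4],[24,0]]
[[18,4],[23,7],[24,0]]
[[18,4],[23,7],[24,0],[48,14],[49,0]]
[[9,15],[16,0],[18,4],[23,7],[24,0],[48,14],[49,0]]
[[9,15],[16,0],[18,4],[23,7],[24,0],[48,14],[49,0]]
[[9,15],[16,0],[18,4],[23,7],[24,0],[30,1],[37,0],[48,14],[49,0]]
[[9,15],[16,0],[18,4],[23,7],[24,0],[30,1],[37,0],[42,14],[47,0],[48,14],[49,0]]
[[9,15],[16,0],[18,4],[23,7],[24,0],[30,1],[34,7],[37,0],[42,14],[47,0],[48,14],[49,0]]
[[9,15],[16,0],[18,4],[23,7],[24,0],[30,1],[34,7],[37,0],[42,14],[47,0],[48,14],[49,0]]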